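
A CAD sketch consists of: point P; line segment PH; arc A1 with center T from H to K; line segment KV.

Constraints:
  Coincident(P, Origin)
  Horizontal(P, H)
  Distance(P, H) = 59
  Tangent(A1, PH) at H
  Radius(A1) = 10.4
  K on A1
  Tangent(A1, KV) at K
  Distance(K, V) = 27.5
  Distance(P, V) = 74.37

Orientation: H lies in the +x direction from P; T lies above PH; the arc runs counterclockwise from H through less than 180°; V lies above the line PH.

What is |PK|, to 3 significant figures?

70.3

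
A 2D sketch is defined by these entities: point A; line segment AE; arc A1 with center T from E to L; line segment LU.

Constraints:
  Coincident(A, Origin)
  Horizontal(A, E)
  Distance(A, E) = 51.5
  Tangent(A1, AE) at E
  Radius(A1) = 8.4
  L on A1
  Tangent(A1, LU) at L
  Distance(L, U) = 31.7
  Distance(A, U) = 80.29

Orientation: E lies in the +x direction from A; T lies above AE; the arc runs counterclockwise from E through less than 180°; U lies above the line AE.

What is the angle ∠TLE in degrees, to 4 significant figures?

58.29°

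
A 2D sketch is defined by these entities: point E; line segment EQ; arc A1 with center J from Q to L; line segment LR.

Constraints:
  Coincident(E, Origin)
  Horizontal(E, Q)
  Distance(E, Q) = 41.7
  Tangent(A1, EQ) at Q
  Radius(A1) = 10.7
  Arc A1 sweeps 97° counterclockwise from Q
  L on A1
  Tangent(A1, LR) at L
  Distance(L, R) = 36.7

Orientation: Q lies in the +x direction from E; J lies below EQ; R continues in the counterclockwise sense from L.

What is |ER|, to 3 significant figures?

60.1

E is at the origin; EQ is horizontal with |EQ| = 41.7 and Q on the +x side, so Q = (41.7, 0.00). Since A1 is tangent to EQ there, JQ ⟂ EQ, so J = Q + (0, -10.7) = (41.7, -10.7). On A1, Q sits at bearing 90° from J; a 97° counterclockwise sweep puts L at bearing 187°, so L = J + 10.7·(cos 187°, sin 187°) = (31.1, -12.0). Since A1 is tangent to LR there, JL ⟂ LR, so LR runs along (−sin 187°, cos 187°); with |LR| = 36.7, R = (35.6, -48.4). Then |ER| = |R − E| = 60.1.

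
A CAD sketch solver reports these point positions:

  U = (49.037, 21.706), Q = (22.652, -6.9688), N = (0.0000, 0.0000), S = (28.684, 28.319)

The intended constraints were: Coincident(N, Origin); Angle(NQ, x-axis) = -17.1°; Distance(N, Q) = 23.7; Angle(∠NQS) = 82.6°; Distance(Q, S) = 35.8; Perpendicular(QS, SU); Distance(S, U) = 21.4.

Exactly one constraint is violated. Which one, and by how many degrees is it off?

Perpendicular(QS, SU) — off by 8.30°.

N = (0.00, 0.00) ✓; NQ at -17.10° ✓; |NQ| = 23.70 ✓; ∠NQS = 82.60° ✓; |QS| = 35.80 ✓; ∠(QS, SU) = 98.30° ✗; |SU| = 21.40 ✓.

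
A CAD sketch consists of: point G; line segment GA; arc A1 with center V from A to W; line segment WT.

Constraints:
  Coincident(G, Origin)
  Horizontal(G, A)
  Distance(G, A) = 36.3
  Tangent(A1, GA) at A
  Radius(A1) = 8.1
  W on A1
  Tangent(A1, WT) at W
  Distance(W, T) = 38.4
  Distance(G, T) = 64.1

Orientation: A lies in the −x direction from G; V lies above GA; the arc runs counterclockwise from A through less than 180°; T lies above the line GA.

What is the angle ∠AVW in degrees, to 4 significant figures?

113.3°

G is at the origin; GA is horizontal with |GA| = 36.3 and A on the −x side, so A = (-36.30, 0.000). Tangency of A1 to GA means the radius VA is perpendicular to GA, so V = A + (0, 8.1) = (-36.30, 8.100). Since VW ⟂ WT (tangency), |VT| = √(8.1² + 38.4²) = 39.24 regardless of where W sits on A1. So T lies on both circle(G, 64.1) and circle(V, 39.24); the above-GA intersection is T = (-44.04, 46.57). W is the foot of the tangent from T: W = (-28.86, 11.30).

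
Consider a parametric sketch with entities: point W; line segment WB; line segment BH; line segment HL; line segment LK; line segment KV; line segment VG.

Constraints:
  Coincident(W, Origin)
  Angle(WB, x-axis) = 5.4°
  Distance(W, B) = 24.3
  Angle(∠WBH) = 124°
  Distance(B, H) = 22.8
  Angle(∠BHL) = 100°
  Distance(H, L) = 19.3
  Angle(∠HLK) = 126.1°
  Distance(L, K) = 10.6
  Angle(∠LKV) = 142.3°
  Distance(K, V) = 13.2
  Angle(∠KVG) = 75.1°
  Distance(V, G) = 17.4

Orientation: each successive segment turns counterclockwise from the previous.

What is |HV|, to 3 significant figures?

33.3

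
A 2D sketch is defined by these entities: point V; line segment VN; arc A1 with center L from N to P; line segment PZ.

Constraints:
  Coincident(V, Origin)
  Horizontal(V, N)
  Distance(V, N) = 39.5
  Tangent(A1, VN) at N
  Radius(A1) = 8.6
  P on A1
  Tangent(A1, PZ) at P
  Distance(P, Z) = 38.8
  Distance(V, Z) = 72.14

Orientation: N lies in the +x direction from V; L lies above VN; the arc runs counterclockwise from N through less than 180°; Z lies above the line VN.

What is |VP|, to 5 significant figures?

48.314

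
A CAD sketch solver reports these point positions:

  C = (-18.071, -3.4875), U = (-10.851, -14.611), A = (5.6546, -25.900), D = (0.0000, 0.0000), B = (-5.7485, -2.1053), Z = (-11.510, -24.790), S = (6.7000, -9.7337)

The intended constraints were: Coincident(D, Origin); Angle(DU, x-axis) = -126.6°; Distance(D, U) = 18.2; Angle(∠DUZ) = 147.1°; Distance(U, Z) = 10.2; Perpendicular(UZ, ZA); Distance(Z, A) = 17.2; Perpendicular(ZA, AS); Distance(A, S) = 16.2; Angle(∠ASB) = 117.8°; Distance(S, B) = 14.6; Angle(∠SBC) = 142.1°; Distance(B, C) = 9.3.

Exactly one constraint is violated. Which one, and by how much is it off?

Distance(B, C) = 9.3 — off by 3.10.

D = (0.00, 0.00) ✓; DU at -126.6° ✓; |DU| = 18.20 ✓; ∠DUZ = 147.1° ✓; |UZ| = 10.20 ✓; ∠(UZ, ZA) = 90.00° ✓; |ZA| = 17.20 ✓; ∠(ZA, AS) = 90.00° ✓; |AS| = 16.20 ✓; ∠ASB = 117.8° ✓; |SB| = 14.60 ✓; ∠SBC = 142.1° ✓; |BC| = 12.40 ✗.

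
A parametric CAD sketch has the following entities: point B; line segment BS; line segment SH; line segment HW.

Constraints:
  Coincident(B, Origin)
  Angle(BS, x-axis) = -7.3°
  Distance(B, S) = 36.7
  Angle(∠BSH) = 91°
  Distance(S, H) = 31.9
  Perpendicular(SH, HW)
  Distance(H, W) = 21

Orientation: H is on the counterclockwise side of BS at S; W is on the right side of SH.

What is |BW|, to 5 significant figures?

66.238

B is at the origin; BS runs at -7.3° with length 36.7, so S = 36.7·(cos -7.3°, sin -7.3°) = (36.403, -4.6633). ∠BSH = 91.0°, so SH runs at -7.3° + (180° − 91.0°) = 81.700° from the x-axis; with |SH| = 31.9, H = S + 31.9·(cos 81.700°, sin 81.700°) = (41.007, 26.903). SH is perpendicular to HW; with |HW| = 21.0 on the right of SH, W = H + 21.0·(0.98953, -0.14436) = (61.788, 23.871). Then |BW| = |W − B| = 66.238.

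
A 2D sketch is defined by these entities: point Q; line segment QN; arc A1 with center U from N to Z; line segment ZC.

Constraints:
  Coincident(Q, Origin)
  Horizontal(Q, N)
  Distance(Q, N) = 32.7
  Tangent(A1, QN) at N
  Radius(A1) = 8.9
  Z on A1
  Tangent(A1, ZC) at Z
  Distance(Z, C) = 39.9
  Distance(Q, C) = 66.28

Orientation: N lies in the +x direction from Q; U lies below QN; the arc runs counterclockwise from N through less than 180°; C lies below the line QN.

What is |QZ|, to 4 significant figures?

28.59

Q is at the origin; QN is horizontal with |QN| = 32.7 and N on the +x side, so N = (32.70, 0.000). Since A1 is tangent to QN there, UN ⟂ QN, so U = N + (0, -8.9) = (32.70, -8.900). Since UZ ⟂ ZC (tangency), |UC| = √(8.9² + 39.9²) = 40.88 regardless of where Z sits on A1. So C lies on both circle(Q, 66.28) and circle(U, 40.88); the below-QN intersection is C = (46.26, -47.47). Z is the foot of the tangent from C: Z = (25.15, -13.61).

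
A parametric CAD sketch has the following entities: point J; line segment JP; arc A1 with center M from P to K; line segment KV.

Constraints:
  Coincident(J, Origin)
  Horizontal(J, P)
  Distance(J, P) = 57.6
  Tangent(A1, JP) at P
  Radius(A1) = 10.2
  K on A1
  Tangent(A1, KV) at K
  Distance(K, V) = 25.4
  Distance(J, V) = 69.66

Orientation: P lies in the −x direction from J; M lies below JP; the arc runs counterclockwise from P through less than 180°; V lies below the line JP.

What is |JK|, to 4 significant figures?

68.57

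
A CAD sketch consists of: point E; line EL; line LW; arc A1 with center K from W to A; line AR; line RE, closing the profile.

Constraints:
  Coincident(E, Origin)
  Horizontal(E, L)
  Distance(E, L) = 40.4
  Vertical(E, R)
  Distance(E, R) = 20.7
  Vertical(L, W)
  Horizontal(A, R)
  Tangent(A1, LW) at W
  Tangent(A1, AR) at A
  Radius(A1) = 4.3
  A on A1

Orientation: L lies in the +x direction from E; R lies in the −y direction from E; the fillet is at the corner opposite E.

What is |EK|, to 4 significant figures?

39.65

E is at the origin; E and L share the same y with |EL| = 40.4 and L on the +x side, so L = (40.40, 0.000). ER is vertical with |ER| = 20.7 and R on the −y side, so R = (0.000, -20.70). The virtual corner opposite E is at (40.40, -20.70). Tangency of A1 to LW means the radius KW is perpendicular to LW and A1 meets AR tangentially, so KA is at right angles to AR, with radius 4.3, so the center K sits 4.3 in from both sides at K = (36.10, -16.40). Then |EK| = |K − E| = 39.65.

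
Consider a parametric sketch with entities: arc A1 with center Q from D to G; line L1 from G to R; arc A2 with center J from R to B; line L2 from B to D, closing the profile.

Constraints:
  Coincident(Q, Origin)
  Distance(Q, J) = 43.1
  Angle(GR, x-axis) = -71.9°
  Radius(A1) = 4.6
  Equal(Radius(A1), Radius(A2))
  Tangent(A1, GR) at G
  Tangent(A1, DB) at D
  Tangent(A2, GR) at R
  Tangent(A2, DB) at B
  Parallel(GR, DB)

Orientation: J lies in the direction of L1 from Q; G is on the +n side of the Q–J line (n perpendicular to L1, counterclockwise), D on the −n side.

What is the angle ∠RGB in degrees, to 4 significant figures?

12.05°

Tangency of A1 to both parallel lines with radius 4.6 puts G and D at Q ± 4.6·n: G = (4.372, 1.429), D = (-4.372, -1.429). Equal radii place R and B the same way about J: R = J + 4.6·n = (17.76, -39.54), B = J − 4.6·n = (9.018, -42.40). Then cos ∠RGB = GR·GB / (|GR||GB|), giving 12.05°.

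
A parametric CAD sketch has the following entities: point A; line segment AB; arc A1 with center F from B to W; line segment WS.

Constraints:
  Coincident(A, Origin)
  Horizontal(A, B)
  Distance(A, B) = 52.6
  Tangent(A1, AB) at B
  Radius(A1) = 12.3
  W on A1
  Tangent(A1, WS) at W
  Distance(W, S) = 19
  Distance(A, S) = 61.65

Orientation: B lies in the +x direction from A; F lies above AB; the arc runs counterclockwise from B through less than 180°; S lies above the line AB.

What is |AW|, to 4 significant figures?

65.43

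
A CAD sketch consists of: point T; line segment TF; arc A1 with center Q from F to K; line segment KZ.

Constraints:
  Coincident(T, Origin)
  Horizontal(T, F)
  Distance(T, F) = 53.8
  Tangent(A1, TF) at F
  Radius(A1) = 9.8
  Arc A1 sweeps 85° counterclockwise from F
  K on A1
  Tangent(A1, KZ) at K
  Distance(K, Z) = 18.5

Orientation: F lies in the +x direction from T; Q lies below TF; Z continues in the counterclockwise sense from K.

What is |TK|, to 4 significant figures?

44.94

T is at the origin; TF is horizontal with |TF| = 53.8 and F on the +x side, so F = (53.80, 0.000). Tangency of A1 to TF means the radius QF is perpendicular to TF, so Q = F + (0, -9.8) = (53.80, -9.800). On A1, F sits at bearing 90° from Q; an 85° counterclockwise sweep puts K at bearing 175°, so K = Q + 9.8·(cos 175°, sin 175°) = (44.04, -8.946). Then |TK| = |K − T| = 44.94.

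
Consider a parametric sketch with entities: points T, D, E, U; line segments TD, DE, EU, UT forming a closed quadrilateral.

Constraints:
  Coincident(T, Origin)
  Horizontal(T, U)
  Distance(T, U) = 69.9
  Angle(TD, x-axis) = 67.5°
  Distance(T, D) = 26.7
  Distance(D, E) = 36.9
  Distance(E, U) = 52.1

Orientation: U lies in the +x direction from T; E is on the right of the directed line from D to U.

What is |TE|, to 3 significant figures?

22.0

Checks: |DE| = 36.90 ✓; |EU| = 52.10 ✓.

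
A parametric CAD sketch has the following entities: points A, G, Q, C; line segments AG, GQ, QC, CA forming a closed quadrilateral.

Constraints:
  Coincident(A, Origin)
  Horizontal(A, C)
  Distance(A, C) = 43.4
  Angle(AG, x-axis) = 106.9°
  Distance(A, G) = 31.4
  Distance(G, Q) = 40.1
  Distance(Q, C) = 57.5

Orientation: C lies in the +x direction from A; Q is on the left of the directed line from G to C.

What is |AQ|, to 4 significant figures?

58.59

A is at the origin; AC is horizontal with |AC| = 43.4 and C in +x, so C = (43.4, 0). AG runs at 106.9° with |AG| = 31.4, so G = (-9.128, 30.04). Q is determined by |GQ| = 40.1 and |QC| = 57.5 together: it lies at the intersection of circle(G, 40.1) and circle(C, 57.5). With |GC| = 60.51, the foot of the radical line on GC is 16.22 from G and the perpendicular offset is √(40.1² − 16.22²) = 36.67. Taking the left-of-GC solution: Q = (23.16, 53.82).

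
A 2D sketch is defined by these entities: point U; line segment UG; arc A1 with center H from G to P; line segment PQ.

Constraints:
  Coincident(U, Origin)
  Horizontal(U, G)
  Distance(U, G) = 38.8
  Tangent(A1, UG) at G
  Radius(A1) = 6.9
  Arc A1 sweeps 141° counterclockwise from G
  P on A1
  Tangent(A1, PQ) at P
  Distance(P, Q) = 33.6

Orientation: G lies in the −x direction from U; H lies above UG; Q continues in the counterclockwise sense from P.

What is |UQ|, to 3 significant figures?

69.2

U is at the origin; U and G share the same y with |UG| = 38.8 and G on the −x side, so G = (-38.8, 0.00). Tangency of A1 to UG means the radius HG is perpendicular to UG, so H = G + (0, 6.9) = (-38.8, 6.90). On A1, G sits at bearing -90° from H; a 141° counterclockwise sweep puts P at bearing 51°, so P = H + 6.9·(cos 51°, sin 51°) = (-34.5, 12.3). Since A1 is tangent to PQ there, HP ⟂ PQ, so PQ runs along (−sin 51°, cos 51°); with |PQ| = 33.6, Q = (-60.6, 33.4). Then |UQ| = |Q − U| = 69.2.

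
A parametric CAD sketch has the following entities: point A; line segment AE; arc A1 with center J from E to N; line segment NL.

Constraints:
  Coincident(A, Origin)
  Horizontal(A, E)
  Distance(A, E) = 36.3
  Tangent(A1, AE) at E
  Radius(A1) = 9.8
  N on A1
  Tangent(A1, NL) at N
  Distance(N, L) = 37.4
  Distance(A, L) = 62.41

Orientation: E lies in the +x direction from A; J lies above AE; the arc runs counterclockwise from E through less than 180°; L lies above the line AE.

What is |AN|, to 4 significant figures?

47.37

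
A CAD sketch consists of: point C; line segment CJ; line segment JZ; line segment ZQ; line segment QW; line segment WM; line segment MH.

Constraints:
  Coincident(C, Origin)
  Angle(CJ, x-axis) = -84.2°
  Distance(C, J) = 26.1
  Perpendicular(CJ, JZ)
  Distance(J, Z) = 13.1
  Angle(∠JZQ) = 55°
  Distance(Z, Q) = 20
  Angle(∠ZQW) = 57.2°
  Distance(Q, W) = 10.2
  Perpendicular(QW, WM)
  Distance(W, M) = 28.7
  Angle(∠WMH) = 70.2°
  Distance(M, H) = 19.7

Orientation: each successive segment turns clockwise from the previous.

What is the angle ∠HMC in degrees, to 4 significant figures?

41.46°

C is at the origin; CJ runs at -84.2° with length 26.1, so J = (2.638, -25.97). CJ ⟂ JZ, so JZ runs at -174.2°; with |JZ| = 13.1, Z = (-10.40, -27.29). ∠JZQ = 55.0° gives ZQ at 60.80° from the x-axis; with |ZQ| = 20.0, Q = (-0.6382, -9.832). ∠ZQW = 57.2° gives QW at -62.00° from the x-axis; with |QW| = 10.2, W = (4.150, -18.84). The perpendicularity gives WM at right angles to QW, so WM runs at -152.0°; with |WM| = 28.7, M = (-21.19, -32.31). ∠WMH = 70.2° gives MH at 98.20° from the x-axis; with |MH| = 19.7, H = (-24.00, -12.81). Then cos ∠HMC = MH·MC / (|MH||MC|), giving 41.46°.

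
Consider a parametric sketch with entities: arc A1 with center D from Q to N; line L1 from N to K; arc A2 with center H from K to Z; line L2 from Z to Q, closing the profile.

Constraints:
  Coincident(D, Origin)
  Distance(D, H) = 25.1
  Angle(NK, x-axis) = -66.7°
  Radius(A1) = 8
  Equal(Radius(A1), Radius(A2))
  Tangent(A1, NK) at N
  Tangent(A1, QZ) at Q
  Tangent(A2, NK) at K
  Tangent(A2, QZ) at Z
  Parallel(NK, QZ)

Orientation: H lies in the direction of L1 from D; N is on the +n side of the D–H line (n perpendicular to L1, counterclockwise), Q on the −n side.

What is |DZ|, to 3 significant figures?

26.3

Tangency of A1 to both parallel lines with radius 8.0 puts N and Q at D ± 8.0·n: N = (7.35, 3.16), Q = (-7.35, -3.16). Equal radii place K and Z the same way about H: K = H + 8.0·n = (17.3, -19.9), Z = H − 8.0·n = (2.58, -26.2). Then |DZ| = |Z − D| = 26.3.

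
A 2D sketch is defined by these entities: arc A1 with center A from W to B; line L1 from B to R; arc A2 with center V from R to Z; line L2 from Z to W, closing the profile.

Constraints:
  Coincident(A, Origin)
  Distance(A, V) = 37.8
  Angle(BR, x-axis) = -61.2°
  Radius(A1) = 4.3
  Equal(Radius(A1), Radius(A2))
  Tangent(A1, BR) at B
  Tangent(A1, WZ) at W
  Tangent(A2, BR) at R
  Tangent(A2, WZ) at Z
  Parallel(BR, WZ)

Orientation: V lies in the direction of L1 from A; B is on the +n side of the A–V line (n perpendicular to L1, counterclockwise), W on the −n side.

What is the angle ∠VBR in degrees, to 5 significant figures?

6.4899°

The slot axis is L1's direction at -61.2°, so u = (cos -61.2°, sin -61.2°) = (0.48175, -0.87631) and n = (−sin -61.2°, cos -61.2°) = (0.87631, 0.48175). A is at the origin and V lies 37.8 along u from A, so V = 37.8·u = (18.210, -33.124). Tangency of A1 to both parallel lines with radius 4.3 puts B and W at A ± 4.3·n: B = (3.7681, 2.0715), W = (-3.7681, -2.0715). Equal radii place R and Z the same way about V: R = V + 4.3·n = (21.978, -31.053), Z = V − 4.3·n = (14.442, -35.196). Then cos ∠VBR = BV·BR / (|BV||BR|), giving 6.4899°.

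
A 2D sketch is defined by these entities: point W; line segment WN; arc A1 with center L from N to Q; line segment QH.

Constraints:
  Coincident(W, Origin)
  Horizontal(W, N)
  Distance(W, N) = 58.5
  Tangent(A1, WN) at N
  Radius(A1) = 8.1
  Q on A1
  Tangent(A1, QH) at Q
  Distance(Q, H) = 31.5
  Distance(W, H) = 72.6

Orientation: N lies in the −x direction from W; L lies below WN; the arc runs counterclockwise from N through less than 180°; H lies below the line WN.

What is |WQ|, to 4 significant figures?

67.14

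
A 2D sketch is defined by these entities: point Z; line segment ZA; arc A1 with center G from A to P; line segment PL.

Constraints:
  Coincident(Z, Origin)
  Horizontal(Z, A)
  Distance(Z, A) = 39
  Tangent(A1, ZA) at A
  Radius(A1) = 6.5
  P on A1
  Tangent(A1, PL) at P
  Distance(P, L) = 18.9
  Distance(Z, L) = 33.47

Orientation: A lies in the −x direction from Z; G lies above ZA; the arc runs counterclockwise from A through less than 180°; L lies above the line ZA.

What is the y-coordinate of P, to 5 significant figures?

3.9921

Checks: |GP| = 6.500 ✓; ∠(GP, PL) = 90.00° ✓; |PL| = 18.90 ✓; |ZL| = 33.47 ✓.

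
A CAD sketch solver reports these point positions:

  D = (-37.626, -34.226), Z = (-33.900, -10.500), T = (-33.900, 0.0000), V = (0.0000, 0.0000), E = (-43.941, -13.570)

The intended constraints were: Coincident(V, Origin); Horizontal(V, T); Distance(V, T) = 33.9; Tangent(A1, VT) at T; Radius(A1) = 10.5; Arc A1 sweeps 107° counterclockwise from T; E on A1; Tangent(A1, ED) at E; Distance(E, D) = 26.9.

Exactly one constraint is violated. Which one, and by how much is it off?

Distance(E, D) = 26.9 — off by 5.30.

V = (0.00, 0.00) ✓; V.y = 0.00, T.y = 0.00 ✓; |VT| = 33.90 ✓; ∠(ZT, TV) = 90.00° ✓; |ZT| = 10.50 ✓; bearing(Z→E) − bearing(Z→T) = 107.0° ✓; |ZE| = 10.50 ✓; ∠(ZE, ED) = 90.00° ✓; |ED| = 21.60 ✗.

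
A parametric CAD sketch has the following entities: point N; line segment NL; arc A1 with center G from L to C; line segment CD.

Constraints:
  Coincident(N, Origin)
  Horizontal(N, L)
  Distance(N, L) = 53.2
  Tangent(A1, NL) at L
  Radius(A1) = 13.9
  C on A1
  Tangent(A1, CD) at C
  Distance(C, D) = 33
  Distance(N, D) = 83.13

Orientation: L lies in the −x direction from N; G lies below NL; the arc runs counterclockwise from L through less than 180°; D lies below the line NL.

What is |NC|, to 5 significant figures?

68.306

N is at the origin; NL is horizontal with |NL| = 53.2 and L on the −x side, so L = (-53.200, 0.0000). The tangent condition forces GL to be normal to NL, so G = L + (0, -13.9) = (-53.200, -13.900). Since GC ⟂ CD (tangency), |GD| = √(13.9² + 33.0²) = 35.808 regardless of where C sits on A1. So D lies on both circle(N, 83.13) and circle(G, 35.808); the below-NL intersection is D = (-69.330, -45.869). C is the foot of the tangent from D: C = (-67.067, -12.947).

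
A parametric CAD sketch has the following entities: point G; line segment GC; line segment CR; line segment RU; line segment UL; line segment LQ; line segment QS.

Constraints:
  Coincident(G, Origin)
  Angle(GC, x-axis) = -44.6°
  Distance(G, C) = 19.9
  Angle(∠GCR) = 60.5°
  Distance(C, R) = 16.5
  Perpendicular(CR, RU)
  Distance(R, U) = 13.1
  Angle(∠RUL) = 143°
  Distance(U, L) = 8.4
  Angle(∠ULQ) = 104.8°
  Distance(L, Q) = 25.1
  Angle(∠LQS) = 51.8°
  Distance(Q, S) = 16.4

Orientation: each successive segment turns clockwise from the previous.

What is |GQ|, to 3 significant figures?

22.7

G is at the origin; GC runs at -44.6° with length 19.9, so C = (14.2, -14.0). ∠GCR = 60.5° gives CR at -164° from the x-axis; with |CR| = 16.5, R = (-1.70, -18.5). CR is perpendicular to RU, so RU runs at 106°; with |RU| = 13.1, U = (-5.29, -5.89). ∠RUL = 143.0° gives UL at 68.9° from the x-axis; with |UL| = 8.4, L = (-2.26, 1.94). ∠ULQ = 104.8° gives LQ at -6.30° from the x-axis; with |LQ| = 25.1, Q = (22.7, -0.812). Then |GQ| = |Q − G| = 22.7.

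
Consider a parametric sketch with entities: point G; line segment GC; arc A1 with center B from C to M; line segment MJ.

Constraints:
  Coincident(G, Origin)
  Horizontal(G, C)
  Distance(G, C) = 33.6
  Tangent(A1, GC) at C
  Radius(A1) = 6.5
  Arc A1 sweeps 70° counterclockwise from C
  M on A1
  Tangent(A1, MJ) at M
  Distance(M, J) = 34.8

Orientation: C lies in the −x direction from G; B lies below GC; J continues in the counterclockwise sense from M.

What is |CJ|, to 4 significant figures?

41.13

On A1, C sits at bearing 90° from B; a 70° counterclockwise sweep puts M at bearing 160°, so M = B + 6.5·(cos 160°, sin 160°) = (-39.71, -4.277). Since A1 is tangent to MJ there, BM ⟂ MJ, so MJ runs along (−sin 160°, cos 160°); with |MJ| = 34.8, J = (-51.61, -36.98). Then |CJ| = |J − C| = 41.13.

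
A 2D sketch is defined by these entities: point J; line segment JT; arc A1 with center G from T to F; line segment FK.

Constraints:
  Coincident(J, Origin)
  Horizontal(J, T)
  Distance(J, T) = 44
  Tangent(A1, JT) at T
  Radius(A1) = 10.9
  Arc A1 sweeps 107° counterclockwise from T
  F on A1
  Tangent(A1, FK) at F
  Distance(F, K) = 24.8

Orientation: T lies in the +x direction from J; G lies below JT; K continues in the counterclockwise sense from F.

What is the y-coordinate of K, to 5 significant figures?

-37.803

J is at the origin; JT is horizontal with |JT| = 44.0 and T on the +x side, so T = (44.000, 0.0000). Tangency of A1 to JT means the radius GT is perpendicular to JT, so G = T + (0, -10.9) = (44.000, -10.900). On A1, T sits at bearing 90° from G; a 107° counterclockwise sweep puts F at bearing 197°, so F = G + 10.9·(cos 197°, sin 197°) = (33.576, -14.087). Tangency of A1 to FK means the radius GF is perpendicular to FK, so FK runs along (−sin 197°, cos 197°); with |FK| = 24.8, K = (40.827, -37.803). So K.y = -37.803.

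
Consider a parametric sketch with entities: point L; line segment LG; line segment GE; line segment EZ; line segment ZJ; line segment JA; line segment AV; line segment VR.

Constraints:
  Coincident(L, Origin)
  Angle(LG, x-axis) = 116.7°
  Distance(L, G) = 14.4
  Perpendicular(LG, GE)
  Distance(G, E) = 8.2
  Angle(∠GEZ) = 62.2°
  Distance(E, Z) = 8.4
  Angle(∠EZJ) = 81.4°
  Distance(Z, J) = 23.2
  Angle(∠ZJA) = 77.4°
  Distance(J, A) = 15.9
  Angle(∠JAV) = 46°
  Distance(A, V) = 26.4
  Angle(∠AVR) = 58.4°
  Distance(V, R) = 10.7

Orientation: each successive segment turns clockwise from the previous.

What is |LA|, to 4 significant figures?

31.26

L is at the origin; LG runs at 116.7° with length 14.4, so G = (-6.470, 12.86). LG ⟂ GE, so GE runs at 26.70°; with |GE| = 8.2, E = (0.8555, 16.55). ∠GEZ = 62.2° gives EZ at -91.10° from the x-axis; with |EZ| = 8.4, Z = (0.6942, 8.151). ∠EZJ = 81.4° gives ZJ at 170.3° from the x-axis; with |ZJ| = 23.2, J = (-22.17, 12.06). ∠ZJA = 77.4° gives JA at 67.70° from the x-axis; with |JA| = 15.9, A = (-16.14, 26.77). Then |LA| = |A − L| = 31.26.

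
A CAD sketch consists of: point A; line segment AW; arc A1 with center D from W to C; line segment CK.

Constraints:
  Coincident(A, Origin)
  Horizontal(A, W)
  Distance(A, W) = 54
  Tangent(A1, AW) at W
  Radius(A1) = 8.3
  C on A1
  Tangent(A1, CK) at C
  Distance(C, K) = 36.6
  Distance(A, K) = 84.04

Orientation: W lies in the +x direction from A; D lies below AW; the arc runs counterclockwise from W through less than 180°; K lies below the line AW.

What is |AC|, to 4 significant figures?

50.13

A is at the origin; AW is horizontal with |AW| = 54.0 and W on the +x side, so W = (54.00, 0.000). Since A1 is tangent to AW there, DW ⟂ AW, so D = W + (0, -8.3) = (54.00, -8.300). Since DC ⟂ CK (tangency), |DK| = √(8.3² + 36.6²) = 37.53 regardless of where C sits on A1. So K lies on both circle(A, 84.04) and circle(D, 37.53); the below-AW intersection is K = (73.82, -40.17). C is the foot of the tangent from K: C = (48.10, -14.13).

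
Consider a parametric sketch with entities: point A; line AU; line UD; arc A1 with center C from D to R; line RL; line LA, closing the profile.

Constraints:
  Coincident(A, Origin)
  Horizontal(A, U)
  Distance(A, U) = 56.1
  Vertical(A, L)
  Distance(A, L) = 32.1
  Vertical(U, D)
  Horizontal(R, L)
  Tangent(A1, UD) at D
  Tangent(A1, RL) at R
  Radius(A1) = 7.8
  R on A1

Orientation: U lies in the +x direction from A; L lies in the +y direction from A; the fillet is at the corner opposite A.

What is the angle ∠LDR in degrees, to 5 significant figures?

37.084°

A is at the origin; A and U share the same y with |AU| = 56.1 and U on the +x side, so U = (56.100, 0.0000). AL is vertical with |AL| = 32.1 and L on the +y side, so L = (0.0000, 32.100). The virtual corner opposite A is at (56.100, 32.100). The tangent condition forces CD to be normal to UD and the tangent condition forces CR to be normal to RL, with radius 7.8, so the center C sits 7.8 in from both sides at C = (48.300, 24.300). That places the tangent points at D = (56.100, 24.300) on UD and R = (48.300, 32.100) on RL. Then cos ∠LDR = DL·DR / (|DL||DR|), giving 37.084°.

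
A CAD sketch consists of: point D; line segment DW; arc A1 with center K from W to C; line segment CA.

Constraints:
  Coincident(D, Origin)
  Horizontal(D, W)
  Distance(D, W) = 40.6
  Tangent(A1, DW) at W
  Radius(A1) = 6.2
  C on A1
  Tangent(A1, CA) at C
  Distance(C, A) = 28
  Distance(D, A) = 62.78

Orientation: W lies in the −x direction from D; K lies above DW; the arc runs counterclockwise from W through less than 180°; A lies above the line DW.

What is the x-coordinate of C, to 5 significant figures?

-35.938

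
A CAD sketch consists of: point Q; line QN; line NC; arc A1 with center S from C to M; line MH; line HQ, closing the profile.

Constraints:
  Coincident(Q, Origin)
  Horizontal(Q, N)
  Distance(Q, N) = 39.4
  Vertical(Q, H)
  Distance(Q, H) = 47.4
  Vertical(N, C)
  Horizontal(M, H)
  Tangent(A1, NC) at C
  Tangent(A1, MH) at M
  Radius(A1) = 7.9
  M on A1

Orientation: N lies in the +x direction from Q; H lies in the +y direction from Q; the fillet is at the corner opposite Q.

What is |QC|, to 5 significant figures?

55.791

Q is at the origin; QN is horizontal with |QN| = 39.4 and N on the +x side, so N = (39.400, 0.0000). QH is vertical with |QH| = 47.4 and H on the +y side, so H = (0.0000, 47.400). The virtual corner opposite Q is at (39.400, 47.400). The tangent condition forces SC to be normal to NC and tangency of A1 to MH means the radius SM is perpendicular to MH, with radius 7.9, so the center S sits 7.9 in from both sides at S = (31.500, 39.500). That places the tangent points at C = (39.400, 39.500) on NC and M = (31.500, 47.400) on MH. Then |QC| = |C − Q| = 55.791.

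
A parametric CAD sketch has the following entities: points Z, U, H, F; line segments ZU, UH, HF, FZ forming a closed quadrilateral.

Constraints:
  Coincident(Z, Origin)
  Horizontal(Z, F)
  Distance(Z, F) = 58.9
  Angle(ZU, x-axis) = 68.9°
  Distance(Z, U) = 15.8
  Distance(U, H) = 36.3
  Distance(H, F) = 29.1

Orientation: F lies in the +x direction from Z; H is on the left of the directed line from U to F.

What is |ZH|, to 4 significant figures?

47.03

Checks: Z.y = 0.00, F.y = 0.00 ✓; |UH| = 36.30 ✓; |HF| = 29.10 ✓.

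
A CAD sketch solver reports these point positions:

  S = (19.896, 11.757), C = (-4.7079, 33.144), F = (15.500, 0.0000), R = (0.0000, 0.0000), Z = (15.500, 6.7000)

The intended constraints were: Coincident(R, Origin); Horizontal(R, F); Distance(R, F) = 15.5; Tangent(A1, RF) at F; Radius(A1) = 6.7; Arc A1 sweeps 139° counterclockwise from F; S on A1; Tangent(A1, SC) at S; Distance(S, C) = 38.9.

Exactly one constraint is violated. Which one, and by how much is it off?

Distance(S, C) = 38.9 — off by 6.30.

R = (0.00, 0.00) ✓; R.y = 0.00, F.y = 0.00 ✓; |RF| = 15.50 ✓; ∠(ZF, FR) = 90.00° ✓; |ZF| = 6.700 ✓; bearing(Z→S) − bearing(Z→F) = 139.0° ✓; |ZS| = 6.701 ✓; ∠(ZS, SC) = 90.00° ✓; |SC| = 32.60 ✗.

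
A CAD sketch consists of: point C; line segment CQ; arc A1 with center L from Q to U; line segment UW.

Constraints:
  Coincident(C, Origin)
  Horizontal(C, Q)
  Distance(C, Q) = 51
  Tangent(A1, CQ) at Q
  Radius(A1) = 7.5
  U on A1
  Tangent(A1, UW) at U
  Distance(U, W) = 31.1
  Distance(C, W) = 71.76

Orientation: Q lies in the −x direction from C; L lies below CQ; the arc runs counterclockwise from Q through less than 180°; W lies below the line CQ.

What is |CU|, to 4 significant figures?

58.88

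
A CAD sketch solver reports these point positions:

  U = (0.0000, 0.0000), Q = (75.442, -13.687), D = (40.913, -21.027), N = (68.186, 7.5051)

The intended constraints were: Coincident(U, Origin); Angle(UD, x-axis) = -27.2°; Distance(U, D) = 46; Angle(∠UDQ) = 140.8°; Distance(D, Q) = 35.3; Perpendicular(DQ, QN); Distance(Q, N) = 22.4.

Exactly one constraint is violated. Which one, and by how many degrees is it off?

Perpendicular(DQ, QN) — off by 6.90°.

U = (0.00, 0.00) ✓; UD at -27.20° ✓; |UD| = 46.00 ✓; ∠UDQ = 140.8° ✓; |DQ| = 35.30 ✓; ∠(DQ, QN) = 96.90° ✗; |QN| = 22.40 ✓.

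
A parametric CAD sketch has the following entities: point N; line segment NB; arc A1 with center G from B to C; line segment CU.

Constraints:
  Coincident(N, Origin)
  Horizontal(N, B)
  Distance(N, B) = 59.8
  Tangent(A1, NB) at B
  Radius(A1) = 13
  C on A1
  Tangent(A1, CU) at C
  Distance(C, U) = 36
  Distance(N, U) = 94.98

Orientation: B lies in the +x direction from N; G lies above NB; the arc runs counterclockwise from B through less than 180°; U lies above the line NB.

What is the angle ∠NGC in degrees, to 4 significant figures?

145.4°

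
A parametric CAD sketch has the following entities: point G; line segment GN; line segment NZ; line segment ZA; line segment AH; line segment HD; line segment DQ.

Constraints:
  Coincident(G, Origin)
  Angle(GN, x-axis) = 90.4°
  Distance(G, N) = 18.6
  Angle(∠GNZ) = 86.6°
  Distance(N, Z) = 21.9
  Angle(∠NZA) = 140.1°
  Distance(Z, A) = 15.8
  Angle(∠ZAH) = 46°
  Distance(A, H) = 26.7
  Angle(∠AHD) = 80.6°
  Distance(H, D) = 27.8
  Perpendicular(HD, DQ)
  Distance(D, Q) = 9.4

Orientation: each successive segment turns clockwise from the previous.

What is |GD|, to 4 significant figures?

34.29

G is at the origin; GN runs at 90.4° with length 18.6, so N = (-0.1299, 18.60). ∠GNZ = 86.6° gives NZ at -3.000° from the x-axis; with |NZ| = 21.9, Z = (21.74, 17.45). ∠NZA = 140.1° gives ZA at -42.90° from the x-axis; with |ZA| = 15.8, A = (33.31, 6.698). ∠ZAH = 46.0° gives AH at -176.9° from the x-axis; with |AH| = 26.7, H = (6.653, 5.254). ∠AHD = 80.6° gives HD at 83.70° from the x-axis; with |HD| = 27.8, D = (9.704, 32.89). Then |GD| = |D − G| = 34.29.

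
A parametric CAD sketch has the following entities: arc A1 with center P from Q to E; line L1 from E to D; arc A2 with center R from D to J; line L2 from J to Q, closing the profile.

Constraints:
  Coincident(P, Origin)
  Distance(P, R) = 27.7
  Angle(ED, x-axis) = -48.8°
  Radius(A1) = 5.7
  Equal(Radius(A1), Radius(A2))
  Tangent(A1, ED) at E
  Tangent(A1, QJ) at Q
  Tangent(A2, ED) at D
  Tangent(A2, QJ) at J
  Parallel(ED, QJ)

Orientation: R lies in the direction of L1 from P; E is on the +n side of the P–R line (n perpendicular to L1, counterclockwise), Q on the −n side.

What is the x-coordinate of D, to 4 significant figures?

22.53

The slot axis is L1's direction at -48.8°, so u = (cos -48.8°, sin -48.8°) = (0.6587, -0.7524) and n = (−sin -48.8°, cos -48.8°) = (0.7524, 0.6587). P is at the origin and R lies 27.7 along u from P, so R = 27.7·u = (18.25, -20.84). Tangency of A1 to both parallel lines with radius 5.7 puts E and Q at P ± 5.7·n: E = (4.289, 3.755), Q = (-4.289, -3.755). Equal radii place D and J the same way about R: D = R + 5.7·n = (22.53, -17.09), J = R − 5.7·n = (13.96, -24.60). So D.x = 22.53.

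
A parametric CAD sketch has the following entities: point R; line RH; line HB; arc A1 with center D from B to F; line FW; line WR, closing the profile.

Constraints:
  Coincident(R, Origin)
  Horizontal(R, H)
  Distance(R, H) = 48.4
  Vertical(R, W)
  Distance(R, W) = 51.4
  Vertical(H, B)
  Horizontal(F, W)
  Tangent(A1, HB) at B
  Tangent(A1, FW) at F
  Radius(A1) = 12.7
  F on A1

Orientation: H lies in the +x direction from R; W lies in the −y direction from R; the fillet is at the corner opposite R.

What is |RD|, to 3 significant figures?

52.7

R is at the origin; R and H share the same y with |RH| = 48.4 and H on the +x side, so H = (48.4, 0.00). RW is vertical with |RW| = 51.4 and W on the −y side, so W = (0.00, -51.4). The virtual corner opposite R is at (48.4, -51.4). A1 meets HB tangentially, so DB is at right angles to HB and since A1 is tangent to FW there, DF ⟂ FW, with radius 12.7, so the center D sits 12.7 in from both sides at D = (35.7, -38.7). Then |RD| = |D − R| = 52.7.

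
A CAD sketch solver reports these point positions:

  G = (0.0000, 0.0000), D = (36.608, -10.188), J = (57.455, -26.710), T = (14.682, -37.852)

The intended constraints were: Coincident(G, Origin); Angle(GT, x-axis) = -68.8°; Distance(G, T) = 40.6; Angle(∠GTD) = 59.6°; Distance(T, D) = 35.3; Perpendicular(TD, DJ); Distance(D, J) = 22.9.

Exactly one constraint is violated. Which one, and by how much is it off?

Distance(D, J) = 22.9 — off by 3.70.

G = (0.00, 0.00) ✓; GT at -68.80° ✓; |GT| = 40.60 ✓; ∠GTD = 59.60° ✓; |TD| = 35.30 ✓; ∠(TD, DJ) = 90.00° ✓; |DJ| = 26.60 ✗.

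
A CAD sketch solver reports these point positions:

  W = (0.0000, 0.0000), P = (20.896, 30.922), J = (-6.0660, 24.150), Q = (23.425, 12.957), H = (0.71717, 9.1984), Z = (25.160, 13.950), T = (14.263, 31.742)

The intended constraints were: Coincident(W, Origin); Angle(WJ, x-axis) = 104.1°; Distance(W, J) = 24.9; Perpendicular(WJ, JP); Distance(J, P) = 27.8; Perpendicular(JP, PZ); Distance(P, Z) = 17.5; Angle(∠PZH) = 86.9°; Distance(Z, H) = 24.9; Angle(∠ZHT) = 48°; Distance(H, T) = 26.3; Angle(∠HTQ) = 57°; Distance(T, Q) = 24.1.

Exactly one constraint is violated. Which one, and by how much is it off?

Distance(T, Q) = 24.1 — off by 3.20.

W = (0.00, 0.00) ✓; WJ at 104.1° ✓; |WJ| = 24.90 ✓; ∠(WJ, JP) = 90.00° ✓; |JP| = 27.80 ✓; ∠(JP, PZ) = 90.00° ✓; |PZ| = 17.50 ✓; ∠PZH = 86.90° ✓; |ZH| = 24.90 ✓; ∠ZHT = 48.00° ✓; |HT| = 26.30 ✓; ∠HTQ = 57.00° ✓; |TQ| = 20.90 ✗.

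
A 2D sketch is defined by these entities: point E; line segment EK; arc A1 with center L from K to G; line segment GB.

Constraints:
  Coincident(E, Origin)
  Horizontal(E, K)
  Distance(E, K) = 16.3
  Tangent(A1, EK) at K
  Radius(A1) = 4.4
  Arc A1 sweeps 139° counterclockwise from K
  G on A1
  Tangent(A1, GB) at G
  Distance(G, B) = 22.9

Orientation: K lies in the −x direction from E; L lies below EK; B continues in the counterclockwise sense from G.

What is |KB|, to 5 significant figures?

26.918

E is at the origin; EK is horizontal with |EK| = 16.3 and K on the −x side, so K = (-16.300, 0.0000). The tangent condition forces LK to be normal to EK, so L = K + (0, -4.4) = (-16.300, -4.4000). On A1, K sits at bearing 90° from L; a 139° counterclockwise sweep puts G at bearing 229°, so G = L + 4.4·(cos 229°, sin 229°) = (-19.187, -7.7207). Since A1 is tangent to GB there, LG ⟂ GB, so GB runs along (−sin 229°, cos 229°); with |GB| = 22.9, B = (-1.9038, -22.744). Then |KB| = |B − K| = 26.918.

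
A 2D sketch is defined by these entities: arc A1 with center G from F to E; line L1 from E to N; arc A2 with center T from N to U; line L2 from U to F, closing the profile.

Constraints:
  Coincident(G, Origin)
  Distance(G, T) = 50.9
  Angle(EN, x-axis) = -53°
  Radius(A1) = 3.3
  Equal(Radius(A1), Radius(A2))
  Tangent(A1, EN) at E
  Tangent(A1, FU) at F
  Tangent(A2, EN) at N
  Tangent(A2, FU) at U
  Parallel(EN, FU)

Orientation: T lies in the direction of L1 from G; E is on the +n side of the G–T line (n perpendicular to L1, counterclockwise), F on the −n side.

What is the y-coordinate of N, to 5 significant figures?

-38.665

The slot axis is L1's direction at -53.0°, so u = (cos -53.0°, sin -53.0°) = (0.60182, -0.79864) and n = (−sin -53.0°, cos -53.0°) = (0.79864, 0.60182). G is at the origin and T lies 50.9 along u from G, so T = 50.9·u = (30.632, -40.651). Tangency of A1 to both parallel lines with radius 3.3 puts E and F at G ± 3.3·n: E = (2.6355, 1.9860), F = (-2.6355, -1.9860). Equal radii place N and U the same way about T: N = T + 3.3·n = (33.268, -38.665), U = T − 3.3·n = (27.997, -42.637). So N.y = -38.665.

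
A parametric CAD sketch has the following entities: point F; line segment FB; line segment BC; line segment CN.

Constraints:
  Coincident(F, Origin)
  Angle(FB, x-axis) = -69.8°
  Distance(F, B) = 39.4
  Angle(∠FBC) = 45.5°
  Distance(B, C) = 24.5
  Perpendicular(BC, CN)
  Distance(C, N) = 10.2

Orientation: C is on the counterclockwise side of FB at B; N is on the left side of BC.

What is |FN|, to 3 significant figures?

18.2

∠FBC = 45.5°, so BC runs at -69.8° + (180° − 45.5°) = 64.7° from the x-axis; with |BC| = 24.5, C = B + 24.5·(cos 64.7°, sin 64.7°) = (24.1, -14.8). BC ⟂ CN; with |CN| = 10.2 on the left of BC, N = C + 10.2·(-0.904, 0.427) = (14.9, -10.5). Then |FN| = |N − F| = 18.2.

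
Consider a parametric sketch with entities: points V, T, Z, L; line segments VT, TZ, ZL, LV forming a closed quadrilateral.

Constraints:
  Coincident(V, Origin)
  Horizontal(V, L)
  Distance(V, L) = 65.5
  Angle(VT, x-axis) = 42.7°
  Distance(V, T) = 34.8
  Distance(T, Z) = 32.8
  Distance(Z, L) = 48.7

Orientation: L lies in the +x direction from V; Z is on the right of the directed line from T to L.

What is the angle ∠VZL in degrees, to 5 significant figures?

145.24°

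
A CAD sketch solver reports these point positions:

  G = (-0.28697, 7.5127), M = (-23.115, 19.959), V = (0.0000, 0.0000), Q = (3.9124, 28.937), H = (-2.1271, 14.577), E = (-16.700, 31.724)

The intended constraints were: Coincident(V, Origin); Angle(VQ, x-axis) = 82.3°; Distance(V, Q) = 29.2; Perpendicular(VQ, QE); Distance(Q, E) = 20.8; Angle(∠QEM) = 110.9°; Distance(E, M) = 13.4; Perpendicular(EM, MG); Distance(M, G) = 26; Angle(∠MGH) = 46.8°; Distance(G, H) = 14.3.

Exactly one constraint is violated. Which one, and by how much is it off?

Distance(G, H) = 14.3 — off by 7.00.

V = (0.00, 0.00) ✓; VQ at 82.30° ✓; |VQ| = 29.20 ✓; ∠(VQ, QE) = 90.00° ✓; |QE| = 20.80 ✓; ∠QEM = 110.9° ✓; |EM| = 13.40 ✓; ∠(EM, MG) = 90.00° ✓; |MG| = 26.00 ✓; ∠MGH = 46.80° ✓; |GH| = 7.300 ✗.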